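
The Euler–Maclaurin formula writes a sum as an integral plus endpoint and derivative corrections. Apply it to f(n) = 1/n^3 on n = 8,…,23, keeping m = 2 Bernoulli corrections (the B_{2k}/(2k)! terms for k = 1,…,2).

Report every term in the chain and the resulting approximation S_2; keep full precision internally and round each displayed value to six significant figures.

S_2 ≈ 0.00794480

Integral: ∫_8^23 1/x^3 dx = 0.00686732.
Boundary: ½(f(8) + f(23)) = ½(0.00195312 + 8.21895e-05) = 0.00101766.
Integral + boundary = 0.00788498.
Correction k=1: B_{2}/2! · (f^{(1)}(23) − f^{(1)}(8)) = 1/12 · (-1.07204e-05 − (-0.000732422)) = 6.01418e-05.
Partial sum through k=1: 0.00794512.
Correction k=2: B_{4}/4! · (f^{(3)}(23) − f^{(3)}(8)) = −1/720 · (-4.05307e-07 − (-0.000228882)) = -3.17329e-07.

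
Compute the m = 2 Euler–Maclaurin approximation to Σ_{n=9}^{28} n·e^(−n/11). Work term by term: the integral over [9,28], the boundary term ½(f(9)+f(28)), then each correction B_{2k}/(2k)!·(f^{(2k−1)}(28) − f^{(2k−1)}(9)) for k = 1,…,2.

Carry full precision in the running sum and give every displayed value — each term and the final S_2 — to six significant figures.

The integral term ∫_9^28 x·e^(−x/11) dx = 63.4217.
Endpoint term: (f(9) + f(28))/2 = (3.97110 + 2.19625)/2 = 3.08367.
Integral + boundary = 66.5053.
k=1: B_{2}/(2)! × [f^{(1)}(28) − f^{(1)}(9)] = 1/12 × (-0.121221 − 0.0802242) = -0.0167871.
Running total after k=1: 66.4885.
k=2: B_{4}/(4)! × [f^{(3)}(28) − f^{(3)}(9)] = −1/720 × (0.000294656 − 0.00795612) = 1.06409e-05.

S_2 ≈ 66.4886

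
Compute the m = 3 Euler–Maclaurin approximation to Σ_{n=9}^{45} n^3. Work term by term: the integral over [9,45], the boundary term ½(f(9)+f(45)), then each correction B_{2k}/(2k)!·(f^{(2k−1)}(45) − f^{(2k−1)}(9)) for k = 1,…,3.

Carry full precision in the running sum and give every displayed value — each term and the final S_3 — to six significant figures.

S_3 ≈ 1.06993e+06

Integral: ∫_9^45 x^3 dx = 1.02352e+06.
½[f(9) + f(45)] = ½[729.000 + 91125.0] = 45927.0.
Integral + boundary = 1.06944e+06.
Order-1 term: 1/12 · (6075.00 − 243.000) = 486.000.
Partial sum through k=1: 1.06993e+06.
Order-2 term: −1/720 · (6.00000 − 6.00000) = 0.00000.
Partial sum through k=2: 1.06993e+06.
Order-3 term: 1/30240 · (0.00000 − 0.00000) = 0.00000.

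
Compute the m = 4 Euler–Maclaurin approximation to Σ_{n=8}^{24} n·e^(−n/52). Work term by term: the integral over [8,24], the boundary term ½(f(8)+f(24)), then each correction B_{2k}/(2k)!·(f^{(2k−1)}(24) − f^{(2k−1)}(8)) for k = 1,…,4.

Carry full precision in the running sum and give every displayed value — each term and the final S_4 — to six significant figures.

Integral: ∫_8^24 x·e^(−x/52) dx = 184.103.
Boundary: ½(f(8) + f(24)) = ½(6.85923 + 15.1275) = 10.9934.
Integral + boundary = 195.096.
k=1: B_{2}/(2)! × [f^{(1)}(24) − f^{(1)}(8)] = 1/12 × (0.339399 − 0.725496) = -0.0321747.
Running total after k=1: 195.064.
k=2: B_{4}/(4)! × [f^{(3)}(24) − f^{(3)}(8)] = −1/720 × (0.000591726 − 0.000902479) = 4.31602e-07.
Running total after k=2: 195.064.
k=3: B_{6}/(6)! × [f^{(5)}(24) − f^{(5)}(8)] = 1/30240 × (3.91248e-07 − 5.68289e-07) = -5.85455e-12.
Running total after k=3: 195.064.
k=4: B_{8}/(8)! × [f^{(7)}(24) − f^{(7)}(8)] = −1/1209600 × (2.08455e-10 − 2.96901e-10) = 7.31204e-17.

S_4 ≈ 195.064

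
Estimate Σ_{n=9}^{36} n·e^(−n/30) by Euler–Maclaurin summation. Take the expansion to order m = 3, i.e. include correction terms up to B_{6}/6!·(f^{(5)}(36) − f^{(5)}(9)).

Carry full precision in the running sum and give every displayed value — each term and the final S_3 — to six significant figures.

S_3 ≈ 279.100

∫_9^36 x·e^(−x/30) dx evaluates to 270.393.
Boundary: ½(f(9) + f(36)) = ½(6.66736 + 10.8430) = 8.75518.
So far: 279.148.
Order-1 term: 1/12 · (-0.0602388 − 0.518573) = -0.0482343.
Running total after k=1: 279.100.
Order-2 term: −1/720 · (0.000602388 − 0.00222245) = 2.25009e-06.
Running total after k=2: 279.100.
Order-3 term: 1/30240 · (1.41301e-06 − 4.29857e-06) = -9.54221e-11.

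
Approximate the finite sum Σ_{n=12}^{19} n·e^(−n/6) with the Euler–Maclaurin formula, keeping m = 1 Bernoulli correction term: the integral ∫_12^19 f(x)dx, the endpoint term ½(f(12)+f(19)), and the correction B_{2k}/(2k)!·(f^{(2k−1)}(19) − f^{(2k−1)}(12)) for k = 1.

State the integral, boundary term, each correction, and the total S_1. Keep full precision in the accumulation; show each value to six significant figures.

S_1 ≈ 9.51068

The integral term ∫_12^19 x·e^(−x/6) dx = 8.29463.
½[f(12) + f(19)] = ½[1.62402 + 0.800733] = 1.21238.
So far: 9.50701.
Correction k=1: B_{2}/2! · (f^{(1)}(19) − f^{(1)}(12)) = 1/12 · (-0.0913117 − (-0.135335)) = 0.00366864.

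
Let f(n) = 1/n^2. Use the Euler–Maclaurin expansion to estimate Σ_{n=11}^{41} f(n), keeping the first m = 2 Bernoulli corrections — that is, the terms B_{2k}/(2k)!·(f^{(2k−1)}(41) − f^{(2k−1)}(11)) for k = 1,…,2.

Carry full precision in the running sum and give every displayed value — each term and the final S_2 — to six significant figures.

Integral: ∫_11^41 1/x^2 dx = 0.0665188.
½[f(11) + f(41)] = ½[0.00826446 + 0.000594884] = 0.00442967.
Integral + boundary = 0.0709485.
Correction k=1: B_{2}/2! · (f^{(1)}(41) − f^{(1)}(11)) = 1/12 · (-2.90187e-05 − (-0.00150263)) = 0.000122801.
Partial sum through k=1: 0.0710713.
Correction k=2: B_{4}/4! · (f^{(3)}(41) − f^{(3)}(11)) = −1/720 · (-2.07153e-07 − (-0.000149021)) = -2.06686e-07.

S_2 ≈ 0.0710711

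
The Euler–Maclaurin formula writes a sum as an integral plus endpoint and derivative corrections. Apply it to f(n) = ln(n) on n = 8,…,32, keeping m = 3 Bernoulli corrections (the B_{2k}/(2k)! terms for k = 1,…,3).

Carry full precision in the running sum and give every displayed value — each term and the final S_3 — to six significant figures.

S_3 ≈ 73.0328

Integral: ∫_8^32 ln(x) dx = 70.2680.
Endpoint term: (f(8) + f(32))/2 = (2.07944 + 3.46574)/2 = 2.77259.
Running total after boundary: 73.0406.
Correction k=1: B_{2}/2! · (f^{(1)}(32) − f^{(1)}(8)) = 1/12 · (0.0312500 − 0.125000) = -0.00781250.
Running total after k=1: 73.0328.
Correction k=2: B_{4}/4! · (f^{(3)}(32) − f^{(3)}(8)) = −1/720 · (6.10352e-05 − 0.00390625) = 5.34058e-06.
Running total after k=2: 73.0328.
Correction k=3: B_{6}/6! · (f^{(5)}(32) − f^{(5)}(8)) = 1/30240 · (7.15256e-07 − 0.000732422) = -2.41966e-08.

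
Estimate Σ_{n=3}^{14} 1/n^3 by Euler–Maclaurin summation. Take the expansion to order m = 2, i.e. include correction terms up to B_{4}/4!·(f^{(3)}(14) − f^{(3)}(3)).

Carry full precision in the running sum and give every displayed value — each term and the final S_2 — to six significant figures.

S_2 ≈ 0.0746709

Integral: ∫_3^14 1/x^3 dx = 0.0530045.
½[f(3) + f(14)] = ½[0.0370370 + 0.000364431] = 0.0187007.
So far: 0.0717053.
Correction k=1: B_{2}/2! · (f^{(1)}(14) − f^{(1)}(3)) = 1/12 · (-7.80925e-05 − (-0.0370370)) = 0.00307991.
After k=1: 0.0747852.
Correction k=2: B_{4}/4! · (f^{(3)}(14) − f^{(3)}(3)) = −1/720 · (-7.96862e-06 − (-0.0823045)) = -0.000114301.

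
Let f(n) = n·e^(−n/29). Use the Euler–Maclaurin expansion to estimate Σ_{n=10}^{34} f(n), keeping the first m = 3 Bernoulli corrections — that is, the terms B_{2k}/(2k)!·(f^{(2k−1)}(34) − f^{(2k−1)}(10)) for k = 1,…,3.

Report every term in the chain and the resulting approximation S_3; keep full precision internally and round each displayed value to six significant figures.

S_3 ≈ 244.224

Integral: ∫_10^34 x·e^(−x/29) dx = 235.462.
½[f(10) + f(34)] = ½[7.08342 + 10.5270] = 8.80523.
So far: 244.267.
k=1: B_{2}/(2)! × [f^{(1)}(34) − f^{(1)}(10)] = 1/12 × (-0.0533825 − 0.464086) = -0.0431224.
After k=1: 244.224.
k=2: B_{4}/(4)! × [f^{(3)}(34) − f^{(3)}(10)] = −1/720 × (0.000672836 − 0.00223635) = 2.17155e-06.
After k=2: 244.224.
k=3: B_{6}/(6)! × [f^{(5)}(34) − f^{(5)}(10)] = 1/30240 × (1.67556e-06 − 4.66216e-06) = -9.87632e-11.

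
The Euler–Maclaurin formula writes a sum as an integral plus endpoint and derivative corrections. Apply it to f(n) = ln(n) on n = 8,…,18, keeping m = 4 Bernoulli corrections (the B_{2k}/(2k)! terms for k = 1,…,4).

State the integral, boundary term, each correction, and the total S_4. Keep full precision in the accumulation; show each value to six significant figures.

S_4 ≈ 27.8703

The integral term ∫_8^18 ln(x) dx = 25.3912.
Boundary: ½(f(8) + f(18)) = ½(2.07944 + 2.89037) = 2.48491.
So far: 27.8761.
Correction k=1: B_{2}/2! · (f^{(1)}(18) − f^{(1)}(8)) = 1/12 · (0.0555556 − 0.125000) = -0.00578704.
Partial sum through k=1: 27.8703.
Correction k=2: B_{4}/4! · (f^{(3)}(18) − f^{(3)}(8)) = −1/720 · (0.000342936 − 0.00390625) = 4.94905e-06.
Partial sum through k=2: 27.8703.
Correction k=3: B_{6}/6! · (f^{(5)}(18) − f^{(5)}(8)) = 1/30240 · (1.27013e-05 − 0.000732422) = -2.38003e-08.
Partial sum through k=3: 27.8703.
Correction k=4: B_{8}/8! · (f^{(7)}(18) − f^{(7)}(8)) = −1/1209600 · (1.17605e-06 − 0.000343323) = 2.82859e-10.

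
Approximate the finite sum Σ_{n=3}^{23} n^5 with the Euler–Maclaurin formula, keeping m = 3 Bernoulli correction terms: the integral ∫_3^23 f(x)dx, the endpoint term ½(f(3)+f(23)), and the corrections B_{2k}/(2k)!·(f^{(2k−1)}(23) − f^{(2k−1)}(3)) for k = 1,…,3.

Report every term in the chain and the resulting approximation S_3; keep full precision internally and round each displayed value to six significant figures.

S_3 ≈ 2.80073e+07

∫_3^23 x^5 dx evaluates to 2.46725e+07.
Boundary: ½(f(3) + f(23)) = ½(243.000 + 6.43634e+06) = 3.21829e+06.
Running total after boundary: 2.78908e+07.
k=1: B_{2}/(2)! × [f^{(1)}(23) − f^{(1)}(3)] = 1/12 × (1.39920e+06 − 405.000) = 116567.
Running total after k=1: 2.80074e+07.
k=2: B_{4}/(4)! × [f^{(3)}(23) − f^{(3)}(3)] = −1/720 × (31740.0 − 540.000) = -43.3333.
Running total after k=2: 2.80073e+07.
k=3: B_{6}/(6)! × [f^{(5)}(23) − f^{(5)}(3)] = 1/30240 × (120.000 − 120.000) = 0.00000.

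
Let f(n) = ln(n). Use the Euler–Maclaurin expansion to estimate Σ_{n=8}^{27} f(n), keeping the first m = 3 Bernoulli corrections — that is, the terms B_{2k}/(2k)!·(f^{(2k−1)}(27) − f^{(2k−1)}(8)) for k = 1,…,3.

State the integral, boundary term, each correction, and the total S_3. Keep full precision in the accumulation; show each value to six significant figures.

S_3 ≈ 56.0324

The integral term ∫_8^27 ln(x) dx = 53.3521.
Boundary: ½(f(8) + f(27)) = ½(2.07944 + 3.29584) = 2.68764.
Running total after boundary: 56.0397.
Order-1 term: 1/12 · (0.0370370 − 0.125000) = -0.00733025.
Partial sum through k=1: 56.0324.
Order-2 term: −1/720 · (0.000101611 − 0.00390625) = 5.28422e-06.
Partial sum through k=2: 56.0324.
Order-3 term: 1/30240 · (1.67260e-06 − 0.000732422) = -2.41650e-08.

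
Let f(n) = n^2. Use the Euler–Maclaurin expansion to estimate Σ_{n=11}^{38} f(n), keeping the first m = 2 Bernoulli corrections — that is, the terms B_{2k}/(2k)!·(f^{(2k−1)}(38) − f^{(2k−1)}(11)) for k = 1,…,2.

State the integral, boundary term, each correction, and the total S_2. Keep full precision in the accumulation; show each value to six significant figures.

Integral: ∫_11^38 x^2 dx = 17847.0.
Boundary: ½(f(11) + f(38)) = ½(121.000 + 1444.00) = 782.500.
Integral + boundary = 18629.5.
Correction k=1: B_{2}/2! · (f^{(1)}(38) − f^{(1)}(11)) = 1/12 · (76.0000 − 22.0000) = 4.50000.
Running total after k=1: 18634.0.
Correction k=2: B_{4}/4! · (f^{(3)}(38) − f^{(3)}(11)) = −1/720 · (0.00000 − 0.00000) = 0.00000.

S_2 ≈ 18634.0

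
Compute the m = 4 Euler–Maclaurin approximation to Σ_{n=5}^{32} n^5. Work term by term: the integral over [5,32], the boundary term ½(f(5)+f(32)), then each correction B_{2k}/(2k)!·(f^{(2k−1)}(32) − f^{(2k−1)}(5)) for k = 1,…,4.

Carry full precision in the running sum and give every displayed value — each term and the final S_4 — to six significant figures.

S_4 ≈ 1.96170e+08

Integral: ∫_5^32 x^5 dx = 1.78954e+08.
½[f(5) + f(32)] = ½[3125.00 + 3.35544e+07] = 1.67788e+07.
So far: 1.95733e+08.
Correction k=1: B_{2}/2! · (f^{(1)}(32) − f^{(1)}(5)) = 1/12 · (5.24288e+06 − 3125.00) = 436646.
After k=1: 1.96170e+08.
Correction k=2: B_{4}/4! · (f^{(3)}(32) − f^{(3)}(5)) = −1/720 · (61440.0 − 1500.00) = -83.2500.
After k=2: 1.96170e+08.
Correction k=3: B_{6}/6! · (f^{(5)}(32) − f^{(5)}(5)) = 1/30240 · (120.000 − 120.000) = 0.00000.
After k=3: 1.96170e+08.
Correction k=4: B_{8}/8! · (f^{(7)}(32) − f^{(7)}(5)) = −1/1209600 · (0.00000 − 0.00000) = 0.00000.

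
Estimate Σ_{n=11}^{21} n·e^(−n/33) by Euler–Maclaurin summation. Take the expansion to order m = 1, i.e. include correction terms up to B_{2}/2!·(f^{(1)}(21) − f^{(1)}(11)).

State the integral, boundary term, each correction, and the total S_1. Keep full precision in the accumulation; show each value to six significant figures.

S_1 ≈ 106.819

Integral: ∫_11^21 x·e^(−x/33) dx = 97.3453.
Endpoint term: (f(11) + f(21))/2 = (7.88184 + 11.1135)/2 = 9.49766.
Integral + boundary = 106.843.
Correction k=1: B_{2}/2! · (f^{(1)}(21) − f^{(1)}(11)) = 1/12 · (0.192441 − 0.477688) = -0.0237705.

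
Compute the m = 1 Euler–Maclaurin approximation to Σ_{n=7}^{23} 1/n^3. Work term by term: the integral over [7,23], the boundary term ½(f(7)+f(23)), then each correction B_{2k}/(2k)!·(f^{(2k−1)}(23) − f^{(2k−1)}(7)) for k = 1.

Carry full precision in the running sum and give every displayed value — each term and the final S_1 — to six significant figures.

S_1 ≈ 0.0108610

Integral: ∫_7^23 1/x^3 dx = 0.00925890.
Endpoint term: (f(7) + f(23))/2 = (0.00291545 + 8.21895e-05)/2 = 0.00149882.
So far: 0.0107577.
Correction k=1: B_{2}/2! · (f^{(1)}(23) − f^{(1)}(7)) = 1/12 · (-1.07204e-05 − (-0.00124948)) = 0.000103230.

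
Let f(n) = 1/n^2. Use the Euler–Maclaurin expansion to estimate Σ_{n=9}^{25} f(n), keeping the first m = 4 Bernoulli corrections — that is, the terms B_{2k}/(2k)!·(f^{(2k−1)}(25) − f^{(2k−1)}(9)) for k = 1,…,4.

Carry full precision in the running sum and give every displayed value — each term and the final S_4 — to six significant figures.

S_4 ≈ 0.0783014

∫_9^25 1/x^2 dx evaluates to 0.0711111.
Boundary: ½(f(9) + f(25)) = ½(0.0123457 + 0.00160000) = 0.00697284.
Running total after boundary: 0.0780840.
k=1: B_{2}/(2)! × [f^{(1)}(25) − f^{(1)}(9)] = 1/12 × (-0.000128000 − (-0.00274348)) = 0.000217957.
Running total after k=1: 0.0783019.
k=2: B_{4}/(4)! × [f^{(3)}(25) − f^{(3)}(9)] = −1/720 × (-2.45760e-06 − (-0.000406442)) = -5.61090e-07.
Running total after k=2: 0.0783013.
k=3: B_{6}/(6)! × [f^{(5)}(25) − f^{(5)}(9)] = 1/30240 × (-1.17965e-07 − (-0.000150534)) = 4.97408e-09.
Running total after k=3: 0.0783014.
k=4: B_{8}/(8)! × [f^{(7)}(25) − f^{(7)}(9)] = −1/1209600 × (-1.05696e-08 − (-0.000104073)) = -8.60304e-11.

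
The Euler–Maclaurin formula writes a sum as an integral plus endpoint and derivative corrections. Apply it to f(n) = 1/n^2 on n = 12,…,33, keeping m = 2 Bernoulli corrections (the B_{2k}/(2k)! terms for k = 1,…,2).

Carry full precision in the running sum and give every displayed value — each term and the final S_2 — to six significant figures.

S_2 ≈ 0.0570533

∫_12^33 1/x^2 dx evaluates to 0.0530303.
Endpoint term: (f(12) + f(33))/2 = (0.00694444 + 0.000918274)/2 = 0.00393136.
Running total after boundary: 0.0569617.
k=1: B_{2}/(2)! × [f^{(1)}(33) − f^{(1)}(12)] = 1/12 × (-5.56529e-05 − (-0.00115741)) = 9.18129e-05.
Running total after k=1: 0.0570535.
k=2: B_{4}/(4)! × [f^{(3)}(33) − f^{(3)}(12)] = −1/720 × (-6.13256e-07 − (-9.64506e-05)) = -1.33107e-07.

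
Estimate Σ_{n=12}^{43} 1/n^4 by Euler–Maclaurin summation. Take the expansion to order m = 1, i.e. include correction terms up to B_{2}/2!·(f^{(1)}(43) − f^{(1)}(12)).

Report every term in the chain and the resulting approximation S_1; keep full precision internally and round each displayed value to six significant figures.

∫_12^43 1/x^4 dx evaluates to 0.000188709.
Endpoint term: (f(12) + f(43))/2 = (4.82253e-05 + 2.92500e-07)/2 = 2.42589e-05.
So far: 0.000212968.
Order-1 term: 1/12 · (-2.72093e-08 − (-1.60751e-05)) = 1.33732e-06.

S_1 ≈ 0.000214305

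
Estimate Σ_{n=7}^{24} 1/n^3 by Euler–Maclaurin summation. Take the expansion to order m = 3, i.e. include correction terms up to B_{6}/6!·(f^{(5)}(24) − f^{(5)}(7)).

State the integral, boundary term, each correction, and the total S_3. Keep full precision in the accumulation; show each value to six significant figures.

The integral term ∫_7^24 1/x^3 dx = 0.00933603.
Endpoint term: (f(7) + f(24))/2 = (0.00291545 + 7.23380e-05)/2 = 0.00149389.
Integral + boundary = 0.0108299.
Correction k=1: B_{2}/2! · (f^{(1)}(24) − f^{(1)}(7)) = 1/12 · (-9.04225e-06 − (-0.00124948)) = 0.000103370.
Running total after k=1: 0.0109333.
Correction k=2: B_{4}/4! · (f^{(3)}(24) − f^{(3)}(7)) = −1/720 · (-3.13967e-07 − (-0.000509992)) = -7.07886e-07.
Running total after k=2: 0.0109326.
Correction k=3: B_{6}/6! · (f^{(5)}(24) − f^{(5)}(7)) = 1/30240 · (-2.28934e-08 − (-0.000437136)) = 1.44548e-08.

S_3 ≈ 0.0109326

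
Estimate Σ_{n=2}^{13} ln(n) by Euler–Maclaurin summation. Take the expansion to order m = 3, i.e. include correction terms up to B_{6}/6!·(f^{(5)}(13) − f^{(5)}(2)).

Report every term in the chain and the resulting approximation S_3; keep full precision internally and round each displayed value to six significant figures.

S_3 ≈ 22.5522

The integral term ∫_2^13 ln(x) dx = 20.9580.
Boundary: ½(f(2) + f(13)) = ½(0.693147 + 2.56495) = 1.62905.
So far: 22.5871.
Correction k=1: B_{2}/2! · (f^{(1)}(13) − f^{(1)}(2)) = 1/12 · (0.0769231 − 0.500000) = -0.0352564.
After k=1: 22.5518.
Correction k=2: B_{4}/4! · (f^{(3)}(13) − f^{(3)}(2)) = −1/720 · (0.000910332 − 0.250000) = 0.000345958.
After k=2: 22.5522.
Correction k=3: B_{6}/6! · (f^{(5)}(13) − f^{(5)}(2)) = 1/30240 · (6.46390e-05 − 0.750000) = -2.47994e-05.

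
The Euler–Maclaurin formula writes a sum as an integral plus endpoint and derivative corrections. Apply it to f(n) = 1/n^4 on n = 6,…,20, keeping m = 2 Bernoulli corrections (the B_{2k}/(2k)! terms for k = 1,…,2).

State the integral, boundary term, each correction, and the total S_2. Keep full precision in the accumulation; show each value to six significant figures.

S_2 ≈ 0.00193264

The integral term ∫_6^20 1/x^4 dx = 0.00150154.
Boundary: ½(f(6) + f(20)) = ½(0.000771605 + 6.25000e-06) = 0.000388927.
So far: 0.00189047.
Correction k=1: B_{2}/2! · (f^{(1)}(20) − f^{(1)}(6)) = 1/12 · (-1.25000e-06 − (-0.000514403)) = 4.27628e-05.
After k=1: 0.00193323.
Correction k=2: B_{4}/4! · (f^{(3)}(20) − f^{(3)}(6)) = −1/720 · (-9.37500e-08 − (-0.000428669)) = -5.95244e-07.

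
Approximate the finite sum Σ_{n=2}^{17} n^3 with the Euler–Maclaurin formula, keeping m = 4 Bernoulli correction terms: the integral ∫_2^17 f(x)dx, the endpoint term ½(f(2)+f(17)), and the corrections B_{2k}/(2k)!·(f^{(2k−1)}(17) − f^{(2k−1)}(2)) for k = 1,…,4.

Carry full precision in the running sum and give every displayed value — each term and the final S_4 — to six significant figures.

S_4 ≈ 23408.0

The integral term ∫_2^17 x^3 dx = 20876.2.
½[f(2) + f(17)] = ½[8.00000 + 4913.00] = 2460.50.
Running total after boundary: 23336.8.
k=1: B_{2}/(2)! × [f^{(1)}(17) − f^{(1)}(2)] = 1/12 × (867.000 − 12.0000) = 71.2500.
Running total after k=1: 23408.0.
k=2: B_{4}/(4)! × [f^{(3)}(17) − f^{(3)}(2)] = −1/720 × (6.00000 − 6.00000) = 0.00000.
Running total after k=2: 23408.0.
k=3: B_{6}/(6)! × [f^{(5)}(17) − f^{(5)}(2)] = 1/30240 × (0.00000 − 0.00000) = 0.00000.
Running total after k=3: 23408.0.
k=4: B_{8}/(8)! × [f^{(7)}(17) − f^{(7)}(2)] = −1/1209600 × (0.00000 − 0.00000) = 0.00000.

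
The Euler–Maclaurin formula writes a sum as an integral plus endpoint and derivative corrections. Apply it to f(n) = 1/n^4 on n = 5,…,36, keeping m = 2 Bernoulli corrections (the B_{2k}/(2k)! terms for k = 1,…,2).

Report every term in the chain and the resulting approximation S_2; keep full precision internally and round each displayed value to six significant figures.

The integral term ∫_5^36 1/x^4 dx = 0.00265952.
Endpoint term: (f(5) + f(36))/2 = (0.00160000 + 5.95374e-07)/2 = 0.000800298.
Integral + boundary = 0.00345982.
Correction k=1: B_{2}/2! · (f^{(1)}(36) − f^{(1)}(5)) = 1/12 · (-6.61527e-08 − (-0.00128000)) = 0.000106661.
After k=1: 0.00356648.
Correction k=2: B_{4}/4! · (f^{(3)}(36) − f^{(3)}(5)) = −1/720 · (-1.53131e-09 − (-0.00153600)) = -2.13333e-06.

S_2 ≈ 0.00356435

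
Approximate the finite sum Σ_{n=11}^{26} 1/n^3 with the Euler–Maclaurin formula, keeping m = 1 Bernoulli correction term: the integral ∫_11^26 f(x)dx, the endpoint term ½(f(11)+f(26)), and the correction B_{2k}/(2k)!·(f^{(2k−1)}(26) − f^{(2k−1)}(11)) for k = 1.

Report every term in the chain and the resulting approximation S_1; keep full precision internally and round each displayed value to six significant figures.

The integral term ∫_11^26 1/x^3 dx = 0.00339259.
½[f(11) + f(26)] = ½[0.000751315 + 5.68958e-05] = 0.000404105.
Running total after boundary: 0.00379669.
k=1: B_{2}/(2)! × [f^{(1)}(26) − f^{(1)}(11)] = 1/12 × (-6.56490e-06 − (-0.000204904)) = 1.65283e-05.

S_1 ≈ 0.00381322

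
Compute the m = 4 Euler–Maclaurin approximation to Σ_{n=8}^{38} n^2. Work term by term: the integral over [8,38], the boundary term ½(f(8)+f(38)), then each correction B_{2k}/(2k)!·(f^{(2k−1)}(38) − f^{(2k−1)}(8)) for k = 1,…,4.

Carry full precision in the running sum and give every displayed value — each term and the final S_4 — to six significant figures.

S_4 ≈ 18879.0

Integral: ∫_8^38 x^2 dx = 18120.0.
Endpoint term: (f(8) + f(38))/2 = (64.0000 + 1444.00)/2 = 754.000.
Running total after boundary: 18874.0.
k=1: B_{2}/(2)! × [f^{(1)}(38) − f^{(1)}(8)] = 1/12 × (76.0000 − 16.0000) = 5.00000.
Running total after k=1: 18879.0.
k=2: B_{4}/(4)! × [f^{(3)}(38) − f^{(3)}(8)] = −1/720 × (0.00000 − 0.00000) = 0.00000.
Running total after k=2: 18879.0.
k=3: B_{6}/(6)! × [f^{(5)}(38) − f^{(5)}(8)] = 1/30240 × (0.00000 − 0.00000) = 0.00000.
Running total after k=3: 18879.0.
k=4: B_{8}/(8)! × [f^{(7)}(38) − f^{(7)}(8)] = −1/1209600 × (0.00000 − 0.00000) = 0.00000.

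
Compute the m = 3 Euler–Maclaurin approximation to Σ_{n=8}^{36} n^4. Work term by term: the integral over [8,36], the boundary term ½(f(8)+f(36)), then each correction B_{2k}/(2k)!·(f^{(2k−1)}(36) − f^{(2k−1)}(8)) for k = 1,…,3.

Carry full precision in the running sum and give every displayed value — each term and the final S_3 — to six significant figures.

S_3 ≈ 1.29439e+07

The integral term ∫_8^36 x^4 dx = 1.20867e+07.
Endpoint term: (f(8) + f(36))/2 = (4096.00 + 1.67962e+06)/2 = 841856.
So far: 1.29285e+07.
Order-1 term: 1/12 · (186624 − 2048.00) = 15381.3.
Running total after k=1: 1.29439e+07.
Order-2 term: −1/720 · (864.000 − 192.000) = -0.933333.
Running total after k=2: 1.29439e+07.
Order-3 term: 1/30240 · (0.00000 − 0.00000) = 0.00000.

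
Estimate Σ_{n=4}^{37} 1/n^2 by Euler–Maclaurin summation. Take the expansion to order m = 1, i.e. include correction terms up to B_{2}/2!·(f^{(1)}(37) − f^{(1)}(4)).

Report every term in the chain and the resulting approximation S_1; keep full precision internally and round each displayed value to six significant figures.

∫_4^37 1/x^2 dx evaluates to 0.222973.
½[f(4) + f(37)] = ½[0.0625000 + 0.000730460] = 0.0316152.
So far: 0.254588.
k=1: B_{2}/(2)! × [f^{(1)}(37) − f^{(1)}(4)] = 1/12 × (-3.94843e-05 − (-0.0312500)) = 0.00260088.

S_1 ≈ 0.257189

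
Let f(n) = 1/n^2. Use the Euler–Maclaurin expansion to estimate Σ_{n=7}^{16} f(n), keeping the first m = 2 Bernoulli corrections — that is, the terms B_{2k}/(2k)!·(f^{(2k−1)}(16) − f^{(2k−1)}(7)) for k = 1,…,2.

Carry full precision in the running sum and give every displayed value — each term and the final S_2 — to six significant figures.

Integral: ∫_7^16 1/x^2 dx = 0.0803571.
Boundary: ½(f(7) + f(16)) = ½(0.0204082 + 0.00390625) = 0.0121572.
So far: 0.0925143.
k=1: B_{2}/(2)! × [f^{(1)}(16) − f^{(1)}(7)] = 1/12 × (-0.000488281 − (-0.00583090)) = 0.000445219.
After k=1: 0.0929596.
k=2: B_{4}/(4)! × [f^{(3)}(16) − f^{(3)}(7)] = −1/720 × (-2.28882e-05 − (-0.00142798)) = -1.95151e-06.

S_2 ≈ 0.0929576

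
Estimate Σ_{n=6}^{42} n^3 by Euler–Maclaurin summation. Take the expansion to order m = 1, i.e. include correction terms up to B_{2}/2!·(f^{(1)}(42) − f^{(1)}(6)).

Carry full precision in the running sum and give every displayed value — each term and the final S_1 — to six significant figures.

S_1 ≈ 815184

Integral: ∫_6^42 x^3 dx = 777600.
Boundary: ½(f(6) + f(42)) = ½(216.000 + 74088.0) = 37152.0.
So far: 814752.
Correction k=1: B_{2}/2! · (f^{(1)}(42) − f^{(1)}(6)) = 1/12 · (5292.00 − 108.000) = 432.000.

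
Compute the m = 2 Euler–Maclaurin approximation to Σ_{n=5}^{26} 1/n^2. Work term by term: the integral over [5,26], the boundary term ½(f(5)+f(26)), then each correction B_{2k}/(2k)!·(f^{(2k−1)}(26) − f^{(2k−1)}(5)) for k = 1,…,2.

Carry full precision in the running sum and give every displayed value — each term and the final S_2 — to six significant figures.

S_2 ≈ 0.183591

∫_5^26 1/x^2 dx evaluates to 0.161538.
Boundary: ½(f(5) + f(26)) = ½(0.0400000 + 0.00147929) = 0.0207396.
Integral + boundary = 0.182278.
k=1: B_{2}/(2)! × [f^{(1)}(26) − f^{(1)}(5)] = 1/12 × (-0.000113792 − (-0.0160000)) = 0.00132385.
After k=1: 0.183602.
k=2: B_{4}/(4)! × [f^{(3)}(26) − f^{(3)}(5)] = −1/720 × (-2.01997e-06 − (-0.00768000)) = -1.06639e-05.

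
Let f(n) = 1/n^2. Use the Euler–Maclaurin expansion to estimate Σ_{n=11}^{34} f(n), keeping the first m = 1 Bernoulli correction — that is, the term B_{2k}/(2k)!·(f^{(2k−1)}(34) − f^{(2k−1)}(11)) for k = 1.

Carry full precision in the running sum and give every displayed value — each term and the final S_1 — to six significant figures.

S_1 ≈ 0.0661831

Integral: ∫_11^34 1/x^2 dx = 0.0614973.
½[f(11) + f(34)] = ½[0.00826446 + 0.000865052] = 0.00456476.
So far: 0.0660621.
Order-1 term: 1/12 · (-5.08854e-05 − (-0.00150263)) = 0.000120979.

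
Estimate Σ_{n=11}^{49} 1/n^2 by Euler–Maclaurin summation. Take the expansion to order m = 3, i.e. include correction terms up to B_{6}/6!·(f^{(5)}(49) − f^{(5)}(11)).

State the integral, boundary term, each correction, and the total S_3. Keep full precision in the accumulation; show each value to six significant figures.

∫_11^49 1/x^2 dx evaluates to 0.0705009.
½[f(11) + f(49)] = ½[0.00826446 + 0.000416493] = 0.00434048.
Integral + boundary = 0.0748414.
Correction k=1: B_{2}/2! · (f^{(1)}(49) − f^{(1)}(11)) = 1/12 · (-1.69997e-05 − (-0.00150263)) = 0.000123802.
After k=1: 0.0749652.
Correction k=2: B_{4}/4! · (f^{(3)}(49) − f^{(3)}(11)) = −1/720 · (-8.49632e-08 − (-0.000149021)) = -2.06856e-07.
After k=2: 0.0749650.
Correction k=3: B_{6}/6! · (f^{(5)}(49) − f^{(5)}(11)) = 1/30240 · (-1.06160e-09 − (-3.69474e-05)) = 1.22177e-09.

S_3 ≈ 0.0749650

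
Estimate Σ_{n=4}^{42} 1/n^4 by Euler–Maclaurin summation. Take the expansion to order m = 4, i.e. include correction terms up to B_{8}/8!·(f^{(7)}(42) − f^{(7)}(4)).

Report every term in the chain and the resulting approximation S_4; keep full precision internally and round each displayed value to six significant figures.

S_4 ≈ 0.00747319

∫_4^42 1/x^4 dx evaluates to 0.00520383.
Boundary: ½(f(4) + f(42)) = ½(0.00390625 + 3.21368e-07) = 0.00195329.
So far: 0.00715712.
Order-1 term: 1/12 · (-3.06065e-08 − (-0.00390625)) = 0.000325518.
Running total after k=1: 0.00748264.
Order-2 term: −1/720 · (-5.20519e-10 − (-0.00732422)) = -1.01725e-05.
Running total after k=2: 0.00747247.
Order-3 term: 1/30240 · (-1.65244e-11 − (-0.0256348)) = 8.47711e-07.
Running total after k=3: 0.00747331.
Order-4 term: −1/1209600 · (-8.43082e-13 − (-0.144196)) = -1.19209e-07.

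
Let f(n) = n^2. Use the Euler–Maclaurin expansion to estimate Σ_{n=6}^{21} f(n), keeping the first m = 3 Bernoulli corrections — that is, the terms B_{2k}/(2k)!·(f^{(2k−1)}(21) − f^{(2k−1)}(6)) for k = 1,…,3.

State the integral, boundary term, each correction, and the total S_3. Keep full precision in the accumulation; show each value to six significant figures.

∫_6^21 x^2 dx evaluates to 3015.00.
½[f(6) + f(21)] = ½[36.0000 + 441.000] = 238.500.
Integral + boundary = 3253.50.
Correction k=1: B_{2}/2! · (f^{(1)}(21) − f^{(1)}(6)) = 1/12 · (42.0000 − 12.0000) = 2.50000.
Running total after k=1: 3256.00.
Correction k=2: B_{4}/4! · (f^{(3)}(21) − f^{(3)}(6)) = −1/720 · (0.00000 − 0.00000) = 0.00000.
Running total after k=2: 3256.00.
Correction k=3: B_{6}/6! · (f^{(5)}(21) − f^{(5)}(6)) = 1/30240 · (0.00000 − 0.00000) = 0.00000.

S_3 ≈ 3256.00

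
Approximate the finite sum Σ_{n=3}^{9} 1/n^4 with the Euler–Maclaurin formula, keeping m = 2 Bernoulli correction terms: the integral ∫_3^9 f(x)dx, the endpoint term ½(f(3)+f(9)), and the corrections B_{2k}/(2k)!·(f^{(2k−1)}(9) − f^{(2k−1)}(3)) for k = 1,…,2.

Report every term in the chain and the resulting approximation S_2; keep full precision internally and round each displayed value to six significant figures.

S_2 ≈ 0.0194274

Integral: ∫_3^9 1/x^4 dx = 0.0118884.
½[f(3) + f(9)] = ½[0.0123457 + 0.000152416] = 0.00624905.
Integral + boundary = 0.0181375.
k=1: B_{2}/(2)! × [f^{(1)}(9) − f^{(1)}(3)] = 1/12 × (-6.77404e-05 − (-0.0164609)) = 0.00136610.
Running total after k=1: 0.0195036.
k=2: B_{4}/(4)! × [f^{(3)}(9) − f^{(3)}(3)] = −1/720 × (-2.50890e-05 − (-0.0548697)) = -7.61730e-05.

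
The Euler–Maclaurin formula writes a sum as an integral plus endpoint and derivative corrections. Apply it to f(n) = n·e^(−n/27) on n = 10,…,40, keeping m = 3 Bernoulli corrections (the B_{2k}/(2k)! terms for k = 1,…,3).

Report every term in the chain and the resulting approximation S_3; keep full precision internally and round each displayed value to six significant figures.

Integral: ∫_10^40 x·e^(−x/27) dx = 278.601.
Boundary: ½(f(10) + f(40)) = ½(6.90479 + 9.09203) = 7.99841.
So far: 286.600.
Correction k=1: B_{2}/2! · (f^{(1)}(40) − f^{(1)}(10)) = 1/12 · (-0.109441 − 0.434746) = -0.0453489.
Partial sum through k=1: 286.554.
Correction k=2: B_{4}/4! · (f^{(3)}(40) − f^{(3)}(10)) = −1/720 · (0.000473471 − 0.00249068) = 2.80167e-06.
Partial sum through k=2: 286.554.
Correction k=3: B_{6}/6! · (f^{(5)}(40) − f^{(5)}(10)) = 1/30240 · (1.50489e-06 − 6.01508e-06) = -1.49146e-10.

S_3 ≈ 286.554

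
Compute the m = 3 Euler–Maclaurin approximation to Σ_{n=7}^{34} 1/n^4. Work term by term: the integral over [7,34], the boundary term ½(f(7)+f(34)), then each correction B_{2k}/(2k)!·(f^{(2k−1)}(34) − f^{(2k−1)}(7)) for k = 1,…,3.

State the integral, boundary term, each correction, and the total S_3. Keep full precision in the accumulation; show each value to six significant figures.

S_3 ≈ 0.00119159

Integral: ∫_7^34 1/x^4 dx = 0.000963336.
Endpoint term: (f(7) + f(34))/2 = (0.000416493 + 7.48315e-07)/2 = 0.000208621.
Integral + boundary = 0.00117196.
k=1: B_{2}/(2)! × [f^{(1)}(34) − f^{(1)}(7)] = 1/12 × (-8.80370e-08 − (-0.000237996)) = 1.98257e-05.
After k=1: 0.00119178.
k=2: B_{4}/(4)! × [f^{(3)}(34) − f^{(3)}(7)] = −1/720 × (-2.28470e-09 − (-0.000145712)) = -2.02374e-07.
After k=2: 0.00119158.
k=3: B_{6}/(6)! × [f^{(5)}(34) − f^{(5)}(7)] = 1/30240 × (-1.10677e-10 − (-0.000166528)) = 5.50687e-09.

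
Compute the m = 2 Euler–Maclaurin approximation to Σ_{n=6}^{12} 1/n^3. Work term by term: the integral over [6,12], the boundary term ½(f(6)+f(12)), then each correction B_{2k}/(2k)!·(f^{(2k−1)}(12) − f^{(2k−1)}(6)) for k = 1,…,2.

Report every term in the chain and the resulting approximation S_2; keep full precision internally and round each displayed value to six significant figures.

S_2 ≈ 0.0131999

Integral: ∫_6^12 1/x^3 dx = 0.0104167.
Endpoint term: (f(6) + f(12))/2 = (0.00462963 + 0.000578704)/2 = 0.00260417.
So far: 0.0130208.
Correction k=1: B_{2}/2! · (f^{(1)}(12) − f^{(1)}(6)) = 1/12 · (-0.000144676 − (-0.00231481)) = 0.000180845.
Partial sum through k=1: 0.0132017.
Correction k=2: B_{4}/4! · (f^{(3)}(12) − f^{(3)}(6)) = −1/720 · (-2.00939e-05 − (-0.00128601)) = -1.75821e-06.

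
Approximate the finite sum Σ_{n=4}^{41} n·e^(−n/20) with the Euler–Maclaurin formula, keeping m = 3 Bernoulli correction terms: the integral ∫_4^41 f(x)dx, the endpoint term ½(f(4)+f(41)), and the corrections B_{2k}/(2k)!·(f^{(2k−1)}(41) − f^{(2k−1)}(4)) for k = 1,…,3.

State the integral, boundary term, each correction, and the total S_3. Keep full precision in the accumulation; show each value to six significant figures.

∫_4^41 x·e^(−x/20) dx evaluates to 235.934.
Endpoint term: (f(4) + f(41))/2 = (3.27492 + 5.27813)/2 = 4.27653.
Integral + boundary = 240.211.
Order-1 term: 1/12 · (-0.135172 − 0.654985) = -0.0658464.
Running total after k=1: 240.145.
Order-2 term: −1/720 · (0.000305745 − 0.00573112) = 7.53524e-06.
Running total after k=2: 240.145.
Order-3 term: 1/30240 · (2.37355e-06 − 2.45619e-05) = -7.33742e-10.

S_3 ≈ 240.145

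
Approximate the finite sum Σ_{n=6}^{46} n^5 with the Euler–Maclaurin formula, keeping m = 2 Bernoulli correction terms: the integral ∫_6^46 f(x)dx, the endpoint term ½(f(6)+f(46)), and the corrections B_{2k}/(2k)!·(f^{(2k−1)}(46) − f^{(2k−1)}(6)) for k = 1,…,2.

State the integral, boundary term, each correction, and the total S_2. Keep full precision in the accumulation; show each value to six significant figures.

Integral: ∫_6^46 x^5 dx = 1.57904e+09.
½[f(6) + f(46)] = ½[7776.00 + 2.05963e+08] = 1.02985e+08.
Running total after boundary: 1.68203e+09.
Order-1 term: 1/12 · (2.23873e+07 − 6480.00) = 1.86507e+06.
Running total after k=1: 1.68389e+09.
Order-2 term: −1/720 · (126960 − 2160.00) = -173.333.

S_2 ≈ 1.68389e+09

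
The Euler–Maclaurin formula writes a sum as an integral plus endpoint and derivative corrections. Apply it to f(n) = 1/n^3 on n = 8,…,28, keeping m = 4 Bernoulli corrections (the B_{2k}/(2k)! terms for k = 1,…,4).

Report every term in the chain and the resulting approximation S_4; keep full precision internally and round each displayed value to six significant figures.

Integral: ∫_8^28 1/x^3 dx = 0.00717474.
Endpoint term: (f(8) + f(28))/2 = (0.00195312 + 4.55539e-05)/2 = 0.000999339.
So far: 0.00817408.
k=1: B_{2}/(2)! × [f^{(1)}(28) − f^{(1)}(8)] = 1/12 × (-4.88078e-06 − (-0.000732422)) = 6.06284e-05.
After k=1: 0.00823471.
k=2: B_{4}/(4)! × [f^{(3)}(28) − f^{(3)}(8)] = −1/720 × (-1.24510e-07 − (-0.000228882)) = -3.17719e-07.
After k=2: 0.00823440.
k=3: B_{6}/(6)! × [f^{(5)}(28) − f^{(5)}(8)] = 1/30240 × (-6.67016e-09 − (-0.000150204)) = 4.96683e-09.
After k=3: 0.00823440.
k=4: B_{8}/(8)! × [f^{(7)}(28) − f^{(7)}(8)] = −1/1209600 × (-6.12566e-10 − (-0.000168979)) = -1.39698e-10.

S_4 ≈ 0.00823440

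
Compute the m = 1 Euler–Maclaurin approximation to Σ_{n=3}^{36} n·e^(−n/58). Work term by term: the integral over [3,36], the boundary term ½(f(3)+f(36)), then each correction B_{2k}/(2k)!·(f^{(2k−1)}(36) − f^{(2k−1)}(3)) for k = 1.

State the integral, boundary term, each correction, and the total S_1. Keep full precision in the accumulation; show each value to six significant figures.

S_1 ≈ 439.844

The integral term ∫_3^36 x·e^(−x/58) dx = 428.801.
½[f(3) + f(36)] = ½[2.84877 + 19.3526] = 11.1007.
Integral + boundary = 439.902.
Correction k=1: B_{2}/2! · (f^{(1)}(36) − f^{(1)}(3)) = 1/12 · (0.203907 − 0.900474) = -0.0580472.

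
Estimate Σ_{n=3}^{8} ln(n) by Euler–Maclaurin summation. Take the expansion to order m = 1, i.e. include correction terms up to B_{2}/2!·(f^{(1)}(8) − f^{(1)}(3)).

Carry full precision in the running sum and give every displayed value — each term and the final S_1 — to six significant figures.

∫_3^8 ln(x) dx evaluates to 8.33970.
Boundary: ½(f(3) + f(8)) = ½(1.09861 + 2.07944) = 1.58903.
So far: 9.92872.
Correction k=1: B_{2}/2! · (f^{(1)}(8) − f^{(1)}(3)) = 1/12 · (0.125000 − 0.333333) = -0.0173611.

S_1 ≈ 9.91136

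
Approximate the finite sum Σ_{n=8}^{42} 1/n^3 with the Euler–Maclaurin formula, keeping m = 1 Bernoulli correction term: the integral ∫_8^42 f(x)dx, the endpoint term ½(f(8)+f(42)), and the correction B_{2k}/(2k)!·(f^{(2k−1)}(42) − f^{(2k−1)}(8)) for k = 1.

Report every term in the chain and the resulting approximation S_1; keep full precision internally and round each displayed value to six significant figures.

∫_8^42 1/x^3 dx evaluates to 0.00752905.
½[f(8) + f(42)] = ½[0.00195312 + 1.34975e-05] = 0.000983311.
So far: 0.00851236.
k=1: B_{2}/(2)! × [f^{(1)}(42) − f^{(1)}(8)] = 1/12 × (-9.64104e-07 − (-0.000732422)) = 6.09548e-05.

S_1 ≈ 0.00857332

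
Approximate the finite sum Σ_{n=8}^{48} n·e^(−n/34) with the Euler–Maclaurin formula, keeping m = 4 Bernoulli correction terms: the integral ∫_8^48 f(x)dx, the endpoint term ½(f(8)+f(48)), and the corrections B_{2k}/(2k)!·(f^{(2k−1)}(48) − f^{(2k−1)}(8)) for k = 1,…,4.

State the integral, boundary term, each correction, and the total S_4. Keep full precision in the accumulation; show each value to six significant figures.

Integral: ∫_8^48 x·e^(−x/34) dx = 449.132.
Boundary: ½(f(8) + f(48)) = ½(6.32271 + 11.6982) = 9.01046.
Running total after boundary: 458.142.
Correction k=1: B_{2}/2! · (f^{(1)}(48) − f^{(1)}(8)) = 1/12 · (-0.100352 − 0.604376) = -0.0587274.
Partial sum through k=1: 458.084.
Correction k=2: B_{4}/4! · (f^{(3)}(48) − f^{(3)}(8)) = −1/720 · (0.000334838 − 0.00189018) = 2.16020e-06.
Partial sum through k=2: 458.084.
Correction k=3: B_{6}/6! · (f^{(5)}(48) − f^{(5)}(8)) = 1/30240 · (6.54401e-07 − 2.81795e-06) = -7.15460e-11.
Partial sum through k=3: 458.084.
Correction k=4: B_{8}/8! · (f^{(7)}(48) − f^{(7)}(8)) = −1/1209600 · (8.81616e-10 − 3.46090e-09) = 2.13234e-15.

S_4 ≈ 458.084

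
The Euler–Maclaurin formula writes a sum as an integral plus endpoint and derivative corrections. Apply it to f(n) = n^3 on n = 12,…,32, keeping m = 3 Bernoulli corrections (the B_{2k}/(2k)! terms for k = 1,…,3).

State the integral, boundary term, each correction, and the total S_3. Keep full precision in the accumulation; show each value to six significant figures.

S_3 ≈ 274428

The integral term ∫_12^32 x^3 dx = 256960.
Boundary: ½(f(12) + f(32)) = ½(1728.00 + 32768.0) = 17248.0.
Running total after boundary: 274208.
Correction k=1: B_{2}/2! · (f^{(1)}(32) − f^{(1)}(12)) = 1/12 · (3072.00 − 432.000) = 220.000.
Running total after k=1: 274428.
Correction k=2: B_{4}/4! · (f^{(3)}(32) − f^{(3)}(12)) = −1/720 · (6.00000 − 6.00000) = 0.00000.
Running total after k=2: 274428.
Correction k=3: B_{6}/6! · (f^{(5)}(32) − f^{(5)}(12)) = 1/30240 · (0.00000 − 0.00000) = 0.00000.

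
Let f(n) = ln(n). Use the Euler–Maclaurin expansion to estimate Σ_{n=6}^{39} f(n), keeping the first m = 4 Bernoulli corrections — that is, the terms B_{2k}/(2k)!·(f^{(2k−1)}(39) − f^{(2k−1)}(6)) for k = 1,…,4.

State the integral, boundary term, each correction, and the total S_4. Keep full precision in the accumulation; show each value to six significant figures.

Integral: ∫_6^39 ln(x) dx = 99.1283.
Boundary: ½(f(6) + f(39)) = ½(1.79176 + 3.66356) = 2.72766.
Running total after boundary: 101.856.
k=1: B_{2}/(2)! × [f^{(1)}(39) − f^{(1)}(6)] = 1/12 × (0.0256410 − 0.166667) = -0.0117521.
After k=1: 101.844.
k=2: B_{4}/(4)! × [f^{(3)}(39) − f^{(3)}(6)] = −1/720 × (3.37160e-05 − 0.00925926) = 1.28133e-05.
After k=2: 101.844.
k=3: B_{6}/(6)! × [f^{(5)}(39) − f^{(5)}(6)] = 1/30240 × (2.66004e-07 − 0.00308642) = -1.02055e-07.
After k=3: 101.844.
k=4: B_{8}/(8)! × [f^{(7)}(39) − f^{(7)}(6)] = −1/1209600 × (5.24663e-09 − 0.00257202) = 2.12633e-09.

S_4 ≈ 101.844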